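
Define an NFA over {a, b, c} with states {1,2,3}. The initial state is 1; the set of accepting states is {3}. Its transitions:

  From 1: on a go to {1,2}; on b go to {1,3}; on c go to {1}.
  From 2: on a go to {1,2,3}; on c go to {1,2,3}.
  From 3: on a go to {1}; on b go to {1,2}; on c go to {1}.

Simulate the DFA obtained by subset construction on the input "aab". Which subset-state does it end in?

{1,2,3}

Start: {1}.
δ(1,a) = {1,2}.
Union: {1,2}.
After a: {1,2}.
δ(1,a) = {1,2}; δ(2,a) = {1,2,3}.
Union: {1,2,3}.
After a: {1,2,3}.
δ(1,b) = {1,3}; δ(2,b) = ∅; δ(3,b) = {1,2}.
Union: {1,2,3}.
After b: {1,2,3}.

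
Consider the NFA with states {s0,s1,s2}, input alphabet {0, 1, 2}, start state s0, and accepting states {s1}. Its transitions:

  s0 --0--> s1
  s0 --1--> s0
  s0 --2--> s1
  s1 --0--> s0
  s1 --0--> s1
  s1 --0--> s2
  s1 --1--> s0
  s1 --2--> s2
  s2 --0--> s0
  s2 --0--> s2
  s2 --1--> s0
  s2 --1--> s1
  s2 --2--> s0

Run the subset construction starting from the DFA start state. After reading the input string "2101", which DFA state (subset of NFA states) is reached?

Start: {s0}.
δ(s0,2) = {s1}.
Union: {s1}.
After 2: {s1}.
δ(s1,1) = {s0}.
Union: {s0}.
After 1: {s0}.
δ(s0,0) = {s1}.
Union: {s1}.
After 0: {s1}.
δ(s1,1) = {s0}.
Union: {s0}.
After 1: {s0}.

{s0}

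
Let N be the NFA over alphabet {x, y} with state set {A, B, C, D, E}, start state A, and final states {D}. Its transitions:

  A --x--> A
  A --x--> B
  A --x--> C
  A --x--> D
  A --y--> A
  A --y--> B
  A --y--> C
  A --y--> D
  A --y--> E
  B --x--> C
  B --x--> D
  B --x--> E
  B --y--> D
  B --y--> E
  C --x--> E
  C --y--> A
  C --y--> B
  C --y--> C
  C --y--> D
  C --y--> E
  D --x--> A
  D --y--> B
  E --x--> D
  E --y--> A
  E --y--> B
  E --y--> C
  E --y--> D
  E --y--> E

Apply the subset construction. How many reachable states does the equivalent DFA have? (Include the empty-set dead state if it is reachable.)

Start state of the DFA: {A}.
{A} --x--> {A, B, C, D}  [new]
{A} --y--> {A, B, C, D, E}  [new]
{A, B, C, D} --x--> {A, B, C, D, E}  [seen]
{A, B, C, D} --y--> {A, B, C, D, E}  [seen]
{A, B, C, D, E} --x--> {A, B, C, D, E}  [seen]
{A, B, C, D, E} --y--> {A, B, C, D, E}  [seen]
Reachable DFA states: {A}, {A, B, C, D}, {A, B, C, D, E}.

3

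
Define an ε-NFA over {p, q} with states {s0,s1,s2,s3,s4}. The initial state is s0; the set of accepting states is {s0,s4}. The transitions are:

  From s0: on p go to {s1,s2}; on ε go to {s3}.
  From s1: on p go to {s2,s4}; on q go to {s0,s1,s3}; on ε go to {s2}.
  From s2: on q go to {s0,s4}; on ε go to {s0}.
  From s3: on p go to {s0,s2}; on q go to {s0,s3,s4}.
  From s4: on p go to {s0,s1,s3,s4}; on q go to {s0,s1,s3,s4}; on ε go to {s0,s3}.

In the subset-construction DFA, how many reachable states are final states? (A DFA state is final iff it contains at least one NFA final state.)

4

Start state of the DFA: {s0,s3} (ε-closure of the NFA start).
{s0,s3} --p--> {s0,s1,s2,s3}  [new]
{s0,s3} --q--> {s0,s3,s4}  [new]
{s0,s1,s2,s3} --p--> {s0,s1,s2,s3,s4}  [new]
{s0,s1,s2,s3} --q--> {s0,s1,s2,s3,s4}  [seen]
{s0,s3,s4} --p--> {s0,s1,s2,s3,s4}  [seen]
{s0,s3,s4} --q--> {s0,s1,s2,s3,s4}  [seen]
{s0,s1,s2,s3,s4} --p--> {s0,s1,s2,s3,s4}  [seen]
{s0,s1,s2,s3,s4} --q--> {s0,s1,s2,s3,s4}  [seen]
Reachable DFA states: {s0,s3}, {s0,s1,s2,s3}, {s0,s3,s4}, {s0,s1,s2,s3,s4}.
Accepting DFA states (contain an NFA accepting state): {s0,s3}, {s0,s1,s2,s3}, {s0,s3,s4}, {s0,s1,s2,s3,s4}.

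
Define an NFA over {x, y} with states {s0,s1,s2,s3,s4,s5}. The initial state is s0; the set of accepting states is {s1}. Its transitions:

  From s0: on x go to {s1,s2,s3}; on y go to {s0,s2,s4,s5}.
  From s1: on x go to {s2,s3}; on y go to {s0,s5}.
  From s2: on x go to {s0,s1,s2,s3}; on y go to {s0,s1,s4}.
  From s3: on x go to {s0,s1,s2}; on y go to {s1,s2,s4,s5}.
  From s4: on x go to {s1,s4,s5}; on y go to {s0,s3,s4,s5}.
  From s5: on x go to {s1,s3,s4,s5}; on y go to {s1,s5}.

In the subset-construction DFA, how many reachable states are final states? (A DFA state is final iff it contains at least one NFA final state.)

Start state of the DFA: {s0}.
{s0} --x--> {s1,s2,s3}  [new]
{s0} --y--> {s0,s2,s4,s5}  [new]
{s1,s2,s3} --x--> {s0,s1,s2,s3}  [new]
{s1,s2,s3} --y--> {s0,s1,s2,s4,s5}  [new]
{s0,s2,s4,s5} --x--> {s0,s1,s2,s3,s4,s5}  [new]
{s0,s2,s4,s5} --y--> {s0,s1,s2,s3,s4,s5}  [seen]
{s0,s1,s2,s3} --x--> {s0,s1,s2,s3}  [seen]
{s0,s1,s2,s3} --y--> {s0,s1,s2,s4,s5}  [seen]
{s0,s1,s2,s4,s5} --x--> {s0,s1,s2,s3,s4,s5}  [seen]
{s0,s1,s2,s4,s5} --y--> {s0,s1,s2,s3,s4,s5}  [seen]
{s0,s1,s2,s3,s4,s5} --x--> {s0,s1,s2,s3,s4,s5}  [seen]
{s0,s1,s2,s3,s4,s5} --y--> {s0,s1,s2,s3,s4,s5}  [seen]
Reachable DFA states: {s0}, {s1,s2,s3}, {s0,s2,s4,s5}, {s0,s1,s2,s3}, {s0,s1,s2,s4,s5}, {s0,s1,s2,s3,s4,s5}.
Accepting DFA states (contain an NFA accepting state): {s1,s2,s3}, {s0,s1,s2,s3}, {s0,s1,s2,s4,s5}, {s0,s1,s2,s3,s4,s5}.

4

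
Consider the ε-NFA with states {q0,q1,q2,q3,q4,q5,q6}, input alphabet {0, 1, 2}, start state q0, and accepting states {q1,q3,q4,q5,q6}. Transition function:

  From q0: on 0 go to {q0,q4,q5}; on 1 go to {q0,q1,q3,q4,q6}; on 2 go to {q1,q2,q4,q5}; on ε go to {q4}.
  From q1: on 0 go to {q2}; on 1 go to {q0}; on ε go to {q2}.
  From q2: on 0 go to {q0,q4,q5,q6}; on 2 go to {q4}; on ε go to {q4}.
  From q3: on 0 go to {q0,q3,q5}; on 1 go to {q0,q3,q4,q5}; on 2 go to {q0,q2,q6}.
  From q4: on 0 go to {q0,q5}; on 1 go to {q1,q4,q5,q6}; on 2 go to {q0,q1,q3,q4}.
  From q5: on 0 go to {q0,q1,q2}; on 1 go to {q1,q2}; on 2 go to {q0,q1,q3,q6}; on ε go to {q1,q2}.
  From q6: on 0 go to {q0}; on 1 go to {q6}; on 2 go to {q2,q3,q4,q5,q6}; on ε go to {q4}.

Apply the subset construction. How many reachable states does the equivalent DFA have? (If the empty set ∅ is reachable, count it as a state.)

5

Start state of the DFA: {q0,q4} (ε-closure of the NFA start).
{q0,q4} --0--> {q0,q1,q2,q4,q5}  [new]
{q0,q4} --1--> {q0,q1,q2,q3,q4,q5,q6}  [new]
{q0,q4} --2--> {q0,q1,q2,q3,q4,q5}  [new]
{q0,q1,q2,q4,q5} --0--> {q0,q1,q2,q4,q5,q6}  [new]
{q0,q1,q2,q4,q5} --1--> {q0,q1,q2,q3,q4,q5,q6}  [seen]
{q0,q1,q2,q4,q5} --2--> {q0,q1,q2,q3,q4,q5,q6}  [seen]
{q0,q1,q2,q3,q4,q5,q6} --0--> {q0,q1,q2,q3,q4,q5,q6}  [seen]
{q0,q1,q2,q3,q4,q5,q6} --1--> {q0,q1,q2,q3,q4,q5,q6}  [seen]
{q0,q1,q2,q3,q4,q5,q6} --2--> {q0,q1,q2,q3,q4,q5,q6}  [seen]
{q0,q1,q2,q3,q4,q5} --0--> {q0,q1,q2,q3,q4,q5,q6}  [seen]
{q0,q1,q2,q3,q4,q5} --1--> {q0,q1,q2,q3,q4,q5,q6}  [seen]
{q0,q1,q2,q3,q4,q5} --2--> {q0,q1,q2,q3,q4,q5,q6}  [seen]
{q0,q1,q2,q4,q5,q6} --0--> {q0,q1,q2,q4,q5,q6}  [seen]
{q0,q1,q2,q4,q5,q6} --1--> {q0,q1,q2,q3,q4,q5,q6}  [seen]
{q0,q1,q2,q4,q5,q6} --2--> {q0,q1,q2,q3,q4,q5,q6}  [seen]
Reachable DFA states: {q0,q4}, {q0,q1,q2,q4,q5}, {q0,q1,q2,q3,q4,q5,q6}, {q0,q1,q2,q3,q4,q5}, {q0,q1,q2,q4,q5,q6}.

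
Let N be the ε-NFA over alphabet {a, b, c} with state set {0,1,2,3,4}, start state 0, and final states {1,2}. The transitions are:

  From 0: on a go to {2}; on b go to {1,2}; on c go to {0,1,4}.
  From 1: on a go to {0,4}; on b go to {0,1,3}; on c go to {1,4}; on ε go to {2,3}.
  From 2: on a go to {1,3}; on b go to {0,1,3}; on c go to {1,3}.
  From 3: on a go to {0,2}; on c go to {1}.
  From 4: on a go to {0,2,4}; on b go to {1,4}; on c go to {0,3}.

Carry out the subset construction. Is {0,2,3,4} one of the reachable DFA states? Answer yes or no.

no

Start state of the DFA: {0} (ε-closure of the NFA start).
{0} --a--> {2}  [new]
{0} --b--> {1,2,3}  [new]
{0} --c--> {0,1,2,3,4}  [new]
{2} --a--> {1,2,3}  [seen]
{2} --b--> {0,1,2,3}  [new]
{2} --c--> {1,2,3}  [seen]
{1,2,3} --a--> {0,1,2,3,4}  [seen]
{1,2,3} --b--> {0,1,2,3}  [seen]
{1,2,3} --c--> {1,2,3,4}  [new]
{0,1,2,3,4} --a--> {0,1,2,3,4}  [seen]
{0,1,2,3,4} --b--> {0,1,2,3,4}  [seen]
{0,1,2,3,4} --c--> {0,1,2,3,4}  [seen]
{0,1,2,3} --a--> {0,1,2,3,4}  [seen]
{0,1,2,3} --b--> {0,1,2,3}  [seen]
{0,1,2,3} --c--> {0,1,2,3,4}  [seen]
{1,2,3,4} --a--> {0,1,2,3,4}  [seen]
{1,2,3,4} --b--> {0,1,2,3,4}  [seen]
{1,2,3,4} --c--> {0,1,2,3,4}  [seen]
Reachable DFA states: {0}, {2}, {1,2,3}, {0,1,2,3,4}, {0,1,2,3}, {1,2,3,4}.
{0,2,3,4} is not among them.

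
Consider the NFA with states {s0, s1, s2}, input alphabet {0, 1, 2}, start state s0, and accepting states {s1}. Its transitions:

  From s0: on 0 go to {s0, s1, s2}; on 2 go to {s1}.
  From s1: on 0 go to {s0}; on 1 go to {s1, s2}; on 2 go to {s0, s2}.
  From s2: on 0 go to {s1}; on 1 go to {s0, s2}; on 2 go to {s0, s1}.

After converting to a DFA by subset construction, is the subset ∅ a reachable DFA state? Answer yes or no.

Start state of the DFA: {s0}.
{s0} --0--> {s0, s1, s2}  [new]
{s0} --1--> ∅  [new]
{s0} --2--> {s1}  [new]
{s0, s1, s2} --0--> {s0, s1, s2}  [seen]
{s0, s1, s2} --1--> {s0, s1, s2}  [seen]
{s0, s1, s2} --2--> {s0, s1, s2}  [seen]
∅ --0--> ∅  [seen]
∅ --1--> ∅  [seen]
∅ --2--> ∅  [seen]
{s1} --0--> {s0}  [seen]
{s1} --1--> {s1, s2}  [new]
{s1} --2--> {s0, s2}  [new]
{s1, s2} --0--> {s0, s1}  [new]
{s1, s2} --1--> {s0, s1, s2}  [seen]
{s1, s2} --2--> {s0, s1, s2}  [seen]
{s0, s2} --0--> {s0, s1, s2}  [seen]
{s0, s2} --1--> {s0, s2}  [seen]
{s0, s2} --2--> {s0, s1}  [seen]
{s0, s1} --0--> {s0, s1, s2}  [seen]
{s0, s1} --1--> {s1, s2}  [seen]
{s0, s1} --2--> {s0, s1, s2}  [seen]
Reachable DFA states: {s0}, {s0, s1, s2}, ∅, {s1}, {s1, s2}, {s0, s2}, {s0, s1}.
∅ is among them.

yes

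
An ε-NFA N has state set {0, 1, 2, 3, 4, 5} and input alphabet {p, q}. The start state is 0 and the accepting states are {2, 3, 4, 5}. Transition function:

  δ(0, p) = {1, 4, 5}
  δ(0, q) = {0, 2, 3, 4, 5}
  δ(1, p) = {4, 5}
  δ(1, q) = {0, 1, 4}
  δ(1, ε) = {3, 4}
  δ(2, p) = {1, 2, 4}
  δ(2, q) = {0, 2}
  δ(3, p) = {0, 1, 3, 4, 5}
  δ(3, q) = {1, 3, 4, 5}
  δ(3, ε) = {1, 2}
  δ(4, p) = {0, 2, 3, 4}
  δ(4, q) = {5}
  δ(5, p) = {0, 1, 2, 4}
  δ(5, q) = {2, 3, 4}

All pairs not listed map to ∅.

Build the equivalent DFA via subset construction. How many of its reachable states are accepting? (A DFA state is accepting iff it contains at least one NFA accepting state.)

2

Start state of the DFA: {0} (ε-closure of the NFA start).
{0} --p--> {1, 2, 3, 4, 5}  [new]
{0} --q--> {0, 1, 2, 3, 4, 5}  [new]
{1, 2, 3, 4, 5} --p--> {0, 1, 2, 3, 4, 5}  [seen]
{1, 2, 3, 4, 5} --q--> {0, 1, 2, 3, 4, 5}  [seen]
{0, 1, 2, 3, 4, 5} --p--> {0, 1, 2, 3, 4, 5}  [seen]
{0, 1, 2, 3, 4, 5} --q--> {0, 1, 2, 3, 4, 5}  [seen]
Reachable DFA states: {0}, {1, 2, 3, 4, 5}, {0, 1, 2, 3, 4, 5}.
Accepting DFA states (contain an NFA accepting state): {1, 2, 3, 4, 5}, {0, 1, 2, 3, 4, 5}.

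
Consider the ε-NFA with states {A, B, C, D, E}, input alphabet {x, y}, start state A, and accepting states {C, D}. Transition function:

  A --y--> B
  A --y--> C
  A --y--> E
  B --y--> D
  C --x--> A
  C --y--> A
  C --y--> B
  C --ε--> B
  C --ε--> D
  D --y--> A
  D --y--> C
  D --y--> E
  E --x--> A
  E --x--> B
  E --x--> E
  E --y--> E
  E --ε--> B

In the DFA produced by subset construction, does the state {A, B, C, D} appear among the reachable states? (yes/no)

no

Start state of the DFA: {A} (ε-closure of the NFA start).
{A} --x--> ∅  [new]
{A} --y--> {B, C, D, E}  [new]
∅ --x--> ∅  [seen]
∅ --y--> ∅  [seen]
{B, C, D, E} --x--> {A, B, E}  [new]
{B, C, D, E} --y--> {A, B, C, D, E}  [new]
{A, B, E} --x--> {A, B, E}  [seen]
{A, B, E} --y--> {B, C, D, E}  [seen]
{A, B, C, D, E} --x--> {A, B, E}  [seen]
{A, B, C, D, E} --y--> {A, B, C, D, E}  [seen]
Reachable DFA states: {A}, ∅, {B, C, D, E}, {A, B, E}, {A, B, C, D, E}.
{A, B, C, D} is not among them.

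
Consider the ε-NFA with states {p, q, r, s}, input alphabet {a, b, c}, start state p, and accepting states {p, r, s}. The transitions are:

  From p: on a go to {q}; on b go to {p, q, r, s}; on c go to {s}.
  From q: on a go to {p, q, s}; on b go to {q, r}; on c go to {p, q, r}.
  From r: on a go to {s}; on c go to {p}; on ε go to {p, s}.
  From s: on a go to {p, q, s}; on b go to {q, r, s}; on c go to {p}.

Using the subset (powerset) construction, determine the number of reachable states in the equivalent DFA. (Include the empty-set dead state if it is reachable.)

5

Start state of the DFA: {p} (ε-closure of the NFA start).
{p} --a--> {q}  [new]
{p} --b--> {p, q, r, s}  [new]
{p} --c--> {s}  [new]
{q} --a--> {p, q, s}  [new]
{q} --b--> {p, q, r, s}  [seen]
{q} --c--> {p, q, r, s}  [seen]
{p, q, r, s} --a--> {p, q, s}  [seen]
{p, q, r, s} --b--> {p, q, r, s}  [seen]
{p, q, r, s} --c--> {p, q, r, s}  [seen]
{s} --a--> {p, q, s}  [seen]
{s} --b--> {p, q, r, s}  [seen]
{s} --c--> {p}  [seen]
{p, q, s} --a--> {p, q, s}  [seen]
{p, q, s} --b--> {p, q, r, s}  [seen]
{p, q, s} --c--> {p, q, r, s}  [seen]
Reachable DFA states: {p}, {q}, {p, q, r, s}, {s}, {p, q, s}.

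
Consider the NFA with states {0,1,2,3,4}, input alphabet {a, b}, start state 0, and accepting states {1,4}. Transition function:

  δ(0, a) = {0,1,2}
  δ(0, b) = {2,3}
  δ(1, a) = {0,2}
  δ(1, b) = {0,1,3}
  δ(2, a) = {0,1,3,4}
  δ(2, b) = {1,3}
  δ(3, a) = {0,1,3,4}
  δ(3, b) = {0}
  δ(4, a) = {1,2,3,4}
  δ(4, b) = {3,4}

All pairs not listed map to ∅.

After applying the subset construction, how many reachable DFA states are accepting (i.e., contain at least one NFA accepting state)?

5

Start state of the DFA: {0}.
{0} --a--> {0,1,2}  [new]
{0} --b--> {2,3}  [new]
{0,1,2} --a--> {0,1,2,3,4}  [new]
{0,1,2} --b--> {0,1,2,3}  [new]
{2,3} --a--> {0,1,3,4}  [new]
{2,3} --b--> {0,1,3}  [new]
{0,1,2,3,4} --a--> {0,1,2,3,4}  [seen]
{0,1,2,3,4} --b--> {0,1,2,3,4}  [seen]
{0,1,2,3} --a--> {0,1,2,3,4}  [seen]
{0,1,2,3} --b--> {0,1,2,3}  [seen]
{0,1,3,4} --a--> {0,1,2,3,4}  [seen]
{0,1,3,4} --b--> {0,1,2,3,4}  [seen]
{0,1,3} --a--> {0,1,2,3,4}  [seen]
{0,1,3} --b--> {0,1,2,3}  [seen]
Reachable DFA states: {0}, {0,1,2}, {2,3}, {0,1,2,3,4}, {0,1,2,3}, {0,1,3,4}, {0,1,3}.
Accepting DFA states (contain an NFA accepting state): {0,1,2}, {0,1,2,3,4}, {0,1,2,3}, {0,1,3,4}, {0,1,3}.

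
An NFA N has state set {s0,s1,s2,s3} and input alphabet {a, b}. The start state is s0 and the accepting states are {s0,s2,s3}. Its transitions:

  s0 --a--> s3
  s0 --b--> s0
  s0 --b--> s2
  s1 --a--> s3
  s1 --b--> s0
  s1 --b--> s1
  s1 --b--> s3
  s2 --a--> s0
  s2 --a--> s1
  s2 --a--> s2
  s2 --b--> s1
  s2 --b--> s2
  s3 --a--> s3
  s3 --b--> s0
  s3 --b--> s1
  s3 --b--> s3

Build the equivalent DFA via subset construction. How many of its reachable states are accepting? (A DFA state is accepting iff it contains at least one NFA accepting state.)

Start state of the DFA: {s0}.
{s0} --a--> {s3}  [new]
{s0} --b--> {s0,s2}  [new]
{s3} --a--> {s3}  [seen]
{s3} --b--> {s0,s1,s3}  [new]
{s0,s2} --a--> {s0,s1,s2,s3}  [new]
{s0,s2} --b--> {s0,s1,s2}  [new]
{s0,s1,s3} --a--> {s3}  [seen]
{s0,s1,s3} --b--> {s0,s1,s2,s3}  [seen]
{s0,s1,s2,s3} --a--> {s0,s1,s2,s3}  [seen]
{s0,s1,s2,s3} --b--> {s0,s1,s2,s3}  [seen]
{s0,s1,s2} --a--> {s0,s1,s2,s3}  [seen]
{s0,s1,s2} --b--> {s0,s1,s2,s3}  [seen]
Reachable DFA states: {s0}, {s3}, {s0,s2}, {s0,s1,s3}, {s0,s1,s2,s3}, {s0,s1,s2}.
Accepting DFA states (contain an NFA accepting state): {s0}, {s3}, {s0,s2}, {s0,s1,s3}, {s0,s1,s2,s3}, {s0,s1,s2}.

6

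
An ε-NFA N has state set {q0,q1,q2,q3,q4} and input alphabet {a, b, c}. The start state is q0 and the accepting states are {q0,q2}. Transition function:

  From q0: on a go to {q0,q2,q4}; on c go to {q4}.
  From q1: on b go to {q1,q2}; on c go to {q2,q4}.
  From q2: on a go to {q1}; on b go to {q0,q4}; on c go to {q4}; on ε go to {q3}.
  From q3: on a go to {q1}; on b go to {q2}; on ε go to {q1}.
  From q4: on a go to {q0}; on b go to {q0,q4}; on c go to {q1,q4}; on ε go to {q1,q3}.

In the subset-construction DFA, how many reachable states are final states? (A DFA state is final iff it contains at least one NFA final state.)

Start state of the DFA: {q0} (ε-closure of the NFA start).
{q0} --a--> {q0,q1,q2,q3,q4}  [new]
{q0} --b--> ∅  [new]
{q0} --c--> {q1,q3,q4}  [new]
{q0,q1,q2,q3,q4} --a--> {q0,q1,q2,q3,q4}  [seen]
{q0,q1,q2,q3,q4} --b--> {q0,q1,q2,q3,q4}  [seen]
{q0,q1,q2,q3,q4} --c--> {q1,q2,q3,q4}  [new]
∅ --a--> ∅  [seen]
∅ --b--> ∅  [seen]
∅ --c--> ∅  [seen]
{q1,q3,q4} --a--> {q0,q1}  [new]
{q1,q3,q4} --b--> {q0,q1,q2,q3,q4}  [seen]
{q1,q3,q4} --c--> {q1,q2,q3,q4}  [seen]
{q1,q2,q3,q4} --a--> {q0,q1}  [seen]
{q1,q2,q3,q4} --b--> {q0,q1,q2,q3,q4}  [seen]
{q1,q2,q3,q4} --c--> {q1,q2,q3,q4}  [seen]
{q0,q1} --a--> {q0,q1,q2,q3,q4}  [seen]
{q0,q1} --b--> {q1,q2,q3}  [new]
{q0,q1} --c--> {q1,q2,q3,q4}  [seen]
{q1,q2,q3} --a--> {q1}  [new]
{q1,q2,q3} --b--> {q0,q1,q2,q3,q4}  [seen]
{q1,q2,q3} --c--> {q1,q2,q3,q4}  [seen]
{q1} --a--> ∅  [seen]
{q1} --b--> {q1,q2,q3}  [seen]
{q1} --c--> {q1,q2,q3,q4}  [seen]
Reachable DFA states: {q0}, {q0,q1,q2,q3,q4}, ∅, {q1,q3,q4}, {q1,q2,q3,q4}, {q0,q1}, {q1,q2,q3}, {q1}.
Accepting DFA states (contain an NFA accepting state): {q0}, {q0,q1,q2,q3,q4}, {q1,q2,q3,q4}, {q0,q1}, {q1,q2,q3}.

5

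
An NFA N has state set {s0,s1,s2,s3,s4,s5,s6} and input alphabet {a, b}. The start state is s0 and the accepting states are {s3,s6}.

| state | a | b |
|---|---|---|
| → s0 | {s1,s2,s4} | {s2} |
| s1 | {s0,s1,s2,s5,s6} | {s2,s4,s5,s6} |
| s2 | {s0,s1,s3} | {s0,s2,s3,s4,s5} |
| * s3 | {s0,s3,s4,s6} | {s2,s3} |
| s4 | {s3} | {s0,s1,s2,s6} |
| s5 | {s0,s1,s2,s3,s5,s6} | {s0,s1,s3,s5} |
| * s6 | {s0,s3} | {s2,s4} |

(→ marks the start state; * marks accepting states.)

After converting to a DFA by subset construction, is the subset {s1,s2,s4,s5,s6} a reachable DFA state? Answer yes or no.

no

Start state of the DFA: {s0}.
{s0} --a--> {s1,s2,s4}  [new]
{s0} --b--> {s2}  [new]
{s1,s2,s4} --a--> {s0,s1,s2,s3,s5,s6}  [new]
{s1,s2,s4} --b--> {s0,s1,s2,s3,s4,s5,s6}  [new]
{s2} --a--> {s0,s1,s3}  [new]
{s2} --b--> {s0,s2,s3,s4,s5}  [new]
{s0,s1,s2,s3,s5,s6} --a--> {s0,s1,s2,s3,s4,s5,s6}  [seen]
{s0,s1,s2,s3,s5,s6} --b--> {s0,s1,s2,s3,s4,s5,s6}  [seen]
{s0,s1,s2,s3,s4,s5,s6} --a--> {s0,s1,s2,s3,s4,s5,s6}  [seen]
{s0,s1,s2,s3,s4,s5,s6} --b--> {s0,s1,s2,s3,s4,s5,s6}  [seen]
{s0,s1,s3} --a--> {s0,s1,s2,s3,s4,s5,s6}  [seen]
{s0,s1,s3} --b--> {s2,s3,s4,s5,s6}  [new]
{s0,s2,s3,s4,s5} --a--> {s0,s1,s2,s3,s4,s5,s6}  [seen]
{s0,s2,s3,s4,s5} --b--> {s0,s1,s2,s3,s4,s5,s6}  [seen]
{s2,s3,s4,s5,s6} --a--> {s0,s1,s2,s3,s4,s5,s6}  [seen]
{s2,s3,s4,s5,s6} --b--> {s0,s1,s2,s3,s4,s5,s6}  [seen]
Reachable DFA states: {s0}, {s1,s2,s4}, {s2}, {s0,s1,s2,s3,s5,s6}, {s0,s1,s2,s3,s4,s5,s6}, {s0,s1,s3}, {s0,s2,s3,s4,s5}, {s2,s3,s4,s5,s6}.
{s1,s2,s4,s5,s6} is not among them.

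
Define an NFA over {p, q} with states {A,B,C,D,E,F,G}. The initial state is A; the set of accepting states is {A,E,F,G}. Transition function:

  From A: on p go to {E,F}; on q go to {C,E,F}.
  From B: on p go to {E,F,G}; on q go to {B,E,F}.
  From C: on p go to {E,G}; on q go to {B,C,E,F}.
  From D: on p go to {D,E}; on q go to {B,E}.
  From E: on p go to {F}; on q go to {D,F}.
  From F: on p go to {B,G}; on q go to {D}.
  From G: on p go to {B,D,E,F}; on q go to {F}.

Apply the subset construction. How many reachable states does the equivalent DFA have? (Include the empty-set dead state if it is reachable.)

Start state of the DFA: {A}.
{A} --p--> {E,F}  [new]
{A} --q--> {C,E,F}  [new]
{E,F} --p--> {B,F,G}  [new]
{E,F} --q--> {D,F}  [new]
{C,E,F} --p--> {B,E,F,G}  [new]
{C,E,F} --q--> {B,C,D,E,F}  [new]
{B,F,G} --p--> {B,D,E,F,G}  [new]
{B,F,G} --q--> {B,D,E,F}  [new]
{D,F} --p--> {B,D,E,G}  [new]
{D,F} --q--> {B,D,E}  [new]
{B,E,F,G} --p--> {B,D,E,F,G}  [seen]
{B,E,F,G} --q--> {B,D,E,F}  [seen]
{B,C,D,E,F} --p--> {B,D,E,F,G}  [seen]
{B,C,D,E,F} --q--> {B,C,D,E,F}  [seen]
{B,D,E,F,G} --p--> {B,D,E,F,G}  [seen]
{B,D,E,F,G} --q--> {B,D,E,F}  [seen]
{B,D,E,F} --p--> {B,D,E,F,G}  [seen]
{B,D,E,F} --q--> {B,D,E,F}  [seen]
{B,D,E,G} --p--> {B,D,E,F,G}  [seen]
{B,D,E,G} --q--> {B,D,E,F}  [seen]
{B,D,E} --p--> {D,E,F,G}  [new]
{B,D,E} --q--> {B,D,E,F}  [seen]
{D,E,F,G} --p--> {B,D,E,F,G}  [seen]
{D,E,F,G} --q--> {B,D,E,F}  [seen]
Reachable DFA states: {A}, {E,F}, {C,E,F}, {B,F,G}, {D,F}, {B,E,F,G}, {B,C,D,E,F}, {B,D,E,F,G}, {B,D,E,F}, {B,D,E,G}, {B,D,E}, {D,E,F,G}.

12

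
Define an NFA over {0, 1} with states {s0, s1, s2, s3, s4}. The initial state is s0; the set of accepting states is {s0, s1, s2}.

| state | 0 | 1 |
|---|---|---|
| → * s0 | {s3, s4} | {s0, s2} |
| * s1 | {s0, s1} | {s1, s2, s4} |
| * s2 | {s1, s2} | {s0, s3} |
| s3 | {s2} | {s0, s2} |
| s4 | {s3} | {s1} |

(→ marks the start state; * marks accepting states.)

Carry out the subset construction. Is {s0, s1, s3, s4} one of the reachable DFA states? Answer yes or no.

Start state of the DFA: {s0}.
{s0} --0--> {s3, s4}  [new]
{s0} --1--> {s0, s2}  [new]
{s3, s4} --0--> {s2, s3}  [new]
{s3, s4} --1--> {s0, s1, s2}  [new]
{s0, s2} --0--> {s1, s2, s3, s4}  [new]
{s0, s2} --1--> {s0, s2, s3}  [new]
{s2, s3} --0--> {s1, s2}  [new]
{s2, s3} --1--> {s0, s2, s3}  [seen]
{s0, s1, s2} --0--> {s0, s1, s2, s3, s4}  [new]
{s0, s1, s2} --1--> {s0, s1, s2, s3, s4}  [seen]
{s1, s2, s3, s4} --0--> {s0, s1, s2, s3}  [new]
{s1, s2, s3, s4} --1--> {s0, s1, s2, s3, s4}  [seen]
{s0, s2, s3} --0--> {s1, s2, s3, s4}  [seen]
{s0, s2, s3} --1--> {s0, s2, s3}  [seen]
{s1, s2} --0--> {s0, s1, s2}  [seen]
{s1, s2} --1--> {s0, s1, s2, s3, s4}  [seen]
{s0, s1, s2, s3, s4} --0--> {s0, s1, s2, s3, s4}  [seen]
{s0, s1, s2, s3, s4} --1--> {s0, s1, s2, s3, s4}  [seen]
{s0, s1, s2, s3} --0--> {s0, s1, s2, s3, s4}  [seen]
{s0, s1, s2, s3} --1--> {s0, s1, s2, s3, s4}  [seen]
Reachable DFA states: {s0}, {s3, s4}, {s0, s2}, {s2, s3}, {s0, s1, s2}, {s1, s2, s3, s4}, {s0, s2, s3}, {s1, s2}, {s0, s1, s2, s3, s4}, {s0, s1, s2, s3}.
{s0, s1, s3, s4} is not among them.

no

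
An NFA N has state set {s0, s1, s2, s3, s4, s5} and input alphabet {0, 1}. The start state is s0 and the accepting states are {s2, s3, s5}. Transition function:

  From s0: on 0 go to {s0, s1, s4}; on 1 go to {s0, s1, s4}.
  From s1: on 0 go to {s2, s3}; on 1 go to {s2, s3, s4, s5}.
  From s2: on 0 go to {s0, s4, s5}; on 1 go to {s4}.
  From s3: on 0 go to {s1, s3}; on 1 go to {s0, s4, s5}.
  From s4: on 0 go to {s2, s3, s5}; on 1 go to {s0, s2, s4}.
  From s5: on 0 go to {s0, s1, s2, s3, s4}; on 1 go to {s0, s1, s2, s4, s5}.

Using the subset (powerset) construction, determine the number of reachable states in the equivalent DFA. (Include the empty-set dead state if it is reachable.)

3

Start state of the DFA: {s0}.
{s0} --0--> {s0, s1, s4}  [new]
{s0} --1--> {s0, s1, s4}  [seen]
{s0, s1, s4} --0--> {s0, s1, s2, s3, s4, s5}  [new]
{s0, s1, s4} --1--> {s0, s1, s2, s3, s4, s5}  [seen]
{s0, s1, s2, s3, s4, s5} --0--> {s0, s1, s2, s3, s4, s5}  [seen]
{s0, s1, s2, s3, s4, s5} --1--> {s0, s1, s2, s3, s4, s5}  [seen]
Reachable DFA states: {s0}, {s0, s1, s4}, {s0, s1, s2, s3, s4, s5}.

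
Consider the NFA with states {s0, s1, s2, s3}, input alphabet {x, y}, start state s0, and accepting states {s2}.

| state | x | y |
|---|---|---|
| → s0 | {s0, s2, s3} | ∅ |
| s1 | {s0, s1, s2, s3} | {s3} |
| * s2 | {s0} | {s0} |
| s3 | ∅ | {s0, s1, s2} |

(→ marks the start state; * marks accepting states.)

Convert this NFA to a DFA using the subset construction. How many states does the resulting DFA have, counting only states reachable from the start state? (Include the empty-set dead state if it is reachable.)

6

Start state of the DFA: {s0}.
{s0} --x--> {s0, s2, s3}  [new]
{s0} --y--> ∅  [new]
{s0, s2, s3} --x--> {s0, s2, s3}  [seen]
{s0, s2, s3} --y--> {s0, s1, s2}  [new]
∅ --x--> ∅  [seen]
∅ --y--> ∅  [seen]
{s0, s1, s2} --x--> {s0, s1, s2, s3}  [new]
{s0, s1, s2} --y--> {s0, s3}  [new]
{s0, s1, s2, s3} --x--> {s0, s1, s2, s3}  [seen]
{s0, s1, s2, s3} --y--> {s0, s1, s2, s3}  [seen]
{s0, s3} --x--> {s0, s2, s3}  [seen]
{s0, s3} --y--> {s0, s1, s2}  [seen]
Reachable DFA states: {s0}, {s0, s2, s3}, ∅, {s0, s1, s2}, {s0, s1, s2, s3}, {s0, s3}.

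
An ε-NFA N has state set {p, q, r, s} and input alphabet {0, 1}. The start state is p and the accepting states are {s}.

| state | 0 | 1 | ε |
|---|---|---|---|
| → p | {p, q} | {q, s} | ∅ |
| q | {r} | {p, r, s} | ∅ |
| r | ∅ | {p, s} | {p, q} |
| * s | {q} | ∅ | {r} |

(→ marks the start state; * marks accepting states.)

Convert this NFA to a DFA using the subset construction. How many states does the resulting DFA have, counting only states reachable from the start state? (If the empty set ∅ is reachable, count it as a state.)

4

Start state of the DFA: {p} (ε-closure of the NFA start).
{p} --0--> {p, q}  [new]
{p} --1--> {p, q, r, s}  [new]
{p, q} --0--> {p, q, r}  [new]
{p, q} --1--> {p, q, r, s}  [seen]
{p, q, r, s} --0--> {p, q, r}  [seen]
{p, q, r, s} --1--> {p, q, r, s}  [seen]
{p, q, r} --0--> {p, q, r}  [seen]
{p, q, r} --1--> {p, q, r, s}  [seen]
Reachable DFA states: {p}, {p, q}, {p, q, r, s}, {p, q, r}.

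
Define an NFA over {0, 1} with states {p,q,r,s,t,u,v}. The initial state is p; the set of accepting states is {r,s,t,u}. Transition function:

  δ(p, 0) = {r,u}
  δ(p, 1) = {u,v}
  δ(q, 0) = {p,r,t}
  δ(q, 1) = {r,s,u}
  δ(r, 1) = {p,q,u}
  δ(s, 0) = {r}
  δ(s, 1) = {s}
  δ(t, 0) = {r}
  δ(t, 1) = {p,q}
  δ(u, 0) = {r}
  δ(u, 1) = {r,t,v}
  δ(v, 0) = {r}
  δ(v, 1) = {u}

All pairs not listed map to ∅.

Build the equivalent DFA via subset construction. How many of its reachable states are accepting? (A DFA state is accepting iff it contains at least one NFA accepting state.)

9

Start state of the DFA: {p}.
{p} --0--> {r,u}  [new]
{p} --1--> {u,v}  [new]
{r,u} --0--> {r}  [new]
{r,u} --1--> {p,q,r,t,u,v}  [new]
{u,v} --0--> {r}  [seen]
{u,v} --1--> {r,t,u,v}  [new]
{r} --0--> ∅  [new]
{r} --1--> {p,q,u}  [new]
{p,q,r,t,u,v} --0--> {p,r,t,u}  [new]
{p,q,r,t,u,v} --1--> {p,q,r,s,t,u,v}  [new]
{r,t,u,v} --0--> {r}  [seen]
{r,t,u,v} --1--> {p,q,r,t,u,v}  [seen]
∅ --0--> ∅  [seen]
∅ --1--> ∅  [seen]
{p,q,u} --0--> {p,r,t,u}  [seen]
{p,q,u} --1--> {r,s,t,u,v}  [new]
{p,r,t,u} --0--> {r,u}  [seen]
{p,r,t,u} --1--> {p,q,r,t,u,v}  [seen]
{p,q,r,s,t,u,v} --0--> {p,r,t,u}  [seen]
{p,q,r,s,t,u,v} --1--> {p,q,r,s,t,u,v}  [seen]
{r,s,t,u,v} --0--> {r}  [seen]
{r,s,t,u,v} --1--> {p,q,r,s,t,u,v}  [seen]
Reachable DFA states: {p}, {r,u}, {u,v}, {r}, {p,q,r,t,u,v}, {r,t,u,v}, ∅, {p,q,u}, {p,r,t,u}, {p,q,r,s,t,u,v}, {r,s,t,u,v}.
Accepting DFA states (contain an NFA accepting state): {r,u}, {u,v}, {r}, {p,q,r,t,u,v}, {r,t,u,v}, {p,q,u}, {p,r,t,u}, {p,q,r,s,t,u,v}, {r,s,t,u,v}.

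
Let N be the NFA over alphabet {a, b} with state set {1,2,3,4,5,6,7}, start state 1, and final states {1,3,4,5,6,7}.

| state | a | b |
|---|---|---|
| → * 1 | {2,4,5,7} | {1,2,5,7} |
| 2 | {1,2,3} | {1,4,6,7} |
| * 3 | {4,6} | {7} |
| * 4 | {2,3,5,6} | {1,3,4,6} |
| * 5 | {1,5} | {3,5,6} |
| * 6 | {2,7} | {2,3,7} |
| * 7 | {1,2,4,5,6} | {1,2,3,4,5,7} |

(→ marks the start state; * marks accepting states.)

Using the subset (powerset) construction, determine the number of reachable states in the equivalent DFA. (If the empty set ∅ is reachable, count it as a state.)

Start state of the DFA: {1}.
{1} --a--> {2,4,5,7}  [new]
{1} --b--> {1,2,5,7}  [new]
{2,4,5,7} --a--> {1,2,3,4,5,6}  [new]
{2,4,5,7} --b--> {1,2,3,4,5,6,7}  [new]
{1,2,5,7} --a--> {1,2,3,4,5,6,7}  [seen]
{1,2,5,7} --b--> {1,2,3,4,5,6,7}  [seen]
{1,2,3,4,5,6} --a--> {1,2,3,4,5,6,7}  [seen]
{1,2,3,4,5,6} --b--> {1,2,3,4,5,6,7}  [seen]
{1,2,3,4,5,6,7} --a--> {1,2,3,4,5,6,7}  [seen]
{1,2,3,4,5,6,7} --b--> {1,2,3,4,5,6,7}  [seen]
Reachable DFA states: {1}, {2,4,5,7}, {1,2,5,7}, {1,2,3,4,5,6}, {1,2,3,4,5,6,7}.

5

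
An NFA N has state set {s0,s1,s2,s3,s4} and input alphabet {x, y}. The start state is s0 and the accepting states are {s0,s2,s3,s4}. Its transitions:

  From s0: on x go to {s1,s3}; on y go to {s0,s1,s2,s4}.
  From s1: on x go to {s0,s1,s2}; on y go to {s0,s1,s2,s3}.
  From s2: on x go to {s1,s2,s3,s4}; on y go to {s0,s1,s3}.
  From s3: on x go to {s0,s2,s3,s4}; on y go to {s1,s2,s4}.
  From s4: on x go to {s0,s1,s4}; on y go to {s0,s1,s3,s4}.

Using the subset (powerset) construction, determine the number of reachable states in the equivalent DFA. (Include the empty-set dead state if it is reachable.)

Start state of the DFA: {s0}.
{s0} --x--> {s1,s3}  [new]
{s0} --y--> {s0,s1,s2,s4}  [new]
{s1,s3} --x--> {s0,s1,s2,s3,s4}  [new]
{s1,s3} --y--> {s0,s1,s2,s3,s4}  [seen]
{s0,s1,s2,s4} --x--> {s0,s1,s2,s3,s4}  [seen]
{s0,s1,s2,s4} --y--> {s0,s1,s2,s3,s4}  [seen]
{s0,s1,s2,s3,s4} --x--> {s0,s1,s2,s3,s4}  [seen]
{s0,s1,s2,s3,s4} --y--> {s0,s1,s2,s3,s4}  [seen]
Reachable DFA states: {s0}, {s1,s3}, {s0,s1,s2,s4}, {s0,s1,s2,s3,s4}.

4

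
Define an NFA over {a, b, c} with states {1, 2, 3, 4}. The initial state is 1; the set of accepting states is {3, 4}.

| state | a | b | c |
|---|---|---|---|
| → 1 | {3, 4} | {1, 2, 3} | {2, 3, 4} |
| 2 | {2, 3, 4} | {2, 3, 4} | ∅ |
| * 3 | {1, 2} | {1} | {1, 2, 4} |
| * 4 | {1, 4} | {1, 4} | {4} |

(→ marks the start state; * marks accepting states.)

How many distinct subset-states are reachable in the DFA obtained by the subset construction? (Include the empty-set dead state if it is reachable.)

8

Start state of the DFA: {1}.
{1} --a--> {3, 4}  [new]
{1} --b--> {1, 2, 3}  [new]
{1} --c--> {2, 3, 4}  [new]
{3, 4} --a--> {1, 2, 4}  [new]
{3, 4} --b--> {1, 4}  [new]
{3, 4} --c--> {1, 2, 4}  [seen]
{1, 2, 3} --a--> {1, 2, 3, 4}  [new]
{1, 2, 3} --b--> {1, 2, 3, 4}  [seen]
{1, 2, 3} --c--> {1, 2, 3, 4}  [seen]
{2, 3, 4} --a--> {1, 2, 3, 4}  [seen]
{2, 3, 4} --b--> {1, 2, 3, 4}  [seen]
{2, 3, 4} --c--> {1, 2, 4}  [seen]
{1, 2, 4} --a--> {1, 2, 3, 4}  [seen]
{1, 2, 4} --b--> {1, 2, 3, 4}  [seen]
{1, 2, 4} --c--> {2, 3, 4}  [seen]
{1, 4} --a--> {1, 3, 4}  [new]
{1, 4} --b--> {1, 2, 3, 4}  [seen]
{1, 4} --c--> {2, 3, 4}  [seen]
{1, 2, 3, 4} --a--> {1, 2, 3, 4}  [seen]
{1, 2, 3, 4} --b--> {1, 2, 3, 4}  [seen]
{1, 2, 3, 4} --c--> {1, 2, 3, 4}  [seen]
{1, 3, 4} --a--> {1, 2, 3, 4}  [seen]
{1, 3, 4} --b--> {1, 2, 3, 4}  [seen]
{1, 3, 4} --c--> {1, 2, 3, 4}  [seen]
Reachable DFA states: {1}, {3, 4}, {1, 2, 3}, {2, 3, 4}, {1, 2, 4}, {1, 4}, {1, 2, 3, 4}, {1, 3, 4}.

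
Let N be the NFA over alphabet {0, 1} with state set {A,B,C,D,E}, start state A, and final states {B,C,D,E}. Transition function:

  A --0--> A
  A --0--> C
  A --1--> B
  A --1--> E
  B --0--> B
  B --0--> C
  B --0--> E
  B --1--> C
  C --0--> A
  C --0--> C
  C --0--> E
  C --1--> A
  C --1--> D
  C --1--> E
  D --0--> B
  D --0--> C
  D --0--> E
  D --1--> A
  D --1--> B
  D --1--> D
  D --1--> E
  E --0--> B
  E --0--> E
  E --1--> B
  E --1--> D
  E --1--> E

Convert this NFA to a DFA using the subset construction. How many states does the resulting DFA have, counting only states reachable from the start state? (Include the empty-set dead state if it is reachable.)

9

Start state of the DFA: {A}.
{A} --0--> {A,C}  [new]
{A} --1--> {B,E}  [new]
{A,C} --0--> {A,C,E}  [new]
{A,C} --1--> {A,B,D,E}  [new]
{B,E} --0--> {B,C,E}  [new]
{B,E} --1--> {B,C,D,E}  [new]
{A,C,E} --0--> {A,B,C,E}  [new]
{A,C,E} --1--> {A,B,D,E}  [seen]
{A,B,D,E} --0--> {A,B,C,E}  [seen]
{A,B,D,E} --1--> {A,B,C,D,E}  [new]
{B,C,E} --0--> {A,B,C,E}  [seen]
{B,C,E} --1--> {A,B,C,D,E}  [seen]
{B,C,D,E} --0--> {A,B,C,E}  [seen]
{B,C,D,E} --1--> {A,B,C,D,E}  [seen]
{A,B,C,E} --0--> {A,B,C,E}  [seen]
{A,B,C,E} --1--> {A,B,C,D,E}  [seen]
{A,B,C,D,E} --0--> {A,B,C,E}  [seen]
{A,B,C,D,E} --1--> {A,B,C,D,E}  [seen]
Reachable DFA states: {A}, {A,C}, {B,E}, {A,C,E}, {A,B,D,E}, {B,C,E}, {B,C,D,E}, {A,B,C,E}, {A,B,C,D,E}.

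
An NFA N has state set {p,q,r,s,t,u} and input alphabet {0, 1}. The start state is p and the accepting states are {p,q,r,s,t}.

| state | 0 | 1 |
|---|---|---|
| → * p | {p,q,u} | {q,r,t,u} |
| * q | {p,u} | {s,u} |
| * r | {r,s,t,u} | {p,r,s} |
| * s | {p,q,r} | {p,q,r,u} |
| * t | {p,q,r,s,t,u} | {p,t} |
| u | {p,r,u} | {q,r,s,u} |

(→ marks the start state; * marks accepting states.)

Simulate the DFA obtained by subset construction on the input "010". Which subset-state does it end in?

Start: {p}.
δ(p,0) = {p,q,u}.
Union: {p,q,u}.
After 0: {p,q,u}.
δ(p,1) = {q,r,t,u}; δ(q,1) = {s,u}; δ(u,1) = {q,r,s,u}.
Union: {q,r,s,t,u}.
After 1: {q,r,s,t,u}.
δ(q,0) = {p,u}; δ(r,0) = {r,s,t,u}; δ(s,0) = {p,q,r}; δ(t,0) = {p,q,r,s,t,u}; δ(u,0) = {p,r,u}.
Union: {p,q,r,s,t,u}.
After 0: {p,q,r,s,t,u}.

{p,q,r,s,t,u}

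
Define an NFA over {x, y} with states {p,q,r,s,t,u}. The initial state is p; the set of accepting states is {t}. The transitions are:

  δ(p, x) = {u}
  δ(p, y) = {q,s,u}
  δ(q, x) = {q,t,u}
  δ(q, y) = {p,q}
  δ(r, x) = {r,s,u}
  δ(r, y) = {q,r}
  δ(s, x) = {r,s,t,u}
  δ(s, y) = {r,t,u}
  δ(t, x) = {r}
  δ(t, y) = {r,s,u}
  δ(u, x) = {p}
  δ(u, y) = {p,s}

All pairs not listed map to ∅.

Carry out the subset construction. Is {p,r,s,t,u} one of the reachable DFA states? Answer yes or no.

yes

Start state of the DFA: {p}.
{p} --x--> {u}  [new]
{p} --y--> {q,s,u}  [new]
{u} --x--> {p}  [seen]
{u} --y--> {p,s}  [new]
{q,s,u} --x--> {p,q,r,s,t,u}  [new]
{q,s,u} --y--> {p,q,r,s,t,u}  [seen]
{p,s} --x--> {r,s,t,u}  [new]
{p,s} --y--> {q,r,s,t,u}  [new]
{p,q,r,s,t,u} --x--> {p,q,r,s,t,u}  [seen]
{p,q,r,s,t,u} --y--> {p,q,r,s,t,u}  [seen]
{r,s,t,u} --x--> {p,r,s,t,u}  [new]
{r,s,t,u} --y--> {p,q,r,s,t,u}  [seen]
{q,r,s,t,u} --x--> {p,q,r,s,t,u}  [seen]
{q,r,s,t,u} --y--> {p,q,r,s,t,u}  [seen]
{p,r,s,t,u} --x--> {p,r,s,t,u}  [seen]
{p,r,s,t,u} --y--> {p,q,r,s,t,u}  [seen]
Reachable DFA states: {p}, {u}, {q,s,u}, {p,s}, {p,q,r,s,t,u}, {r,s,t,u}, {q,r,s,t,u}, {p,r,s,t,u}.
{p,r,s,t,u} is among them.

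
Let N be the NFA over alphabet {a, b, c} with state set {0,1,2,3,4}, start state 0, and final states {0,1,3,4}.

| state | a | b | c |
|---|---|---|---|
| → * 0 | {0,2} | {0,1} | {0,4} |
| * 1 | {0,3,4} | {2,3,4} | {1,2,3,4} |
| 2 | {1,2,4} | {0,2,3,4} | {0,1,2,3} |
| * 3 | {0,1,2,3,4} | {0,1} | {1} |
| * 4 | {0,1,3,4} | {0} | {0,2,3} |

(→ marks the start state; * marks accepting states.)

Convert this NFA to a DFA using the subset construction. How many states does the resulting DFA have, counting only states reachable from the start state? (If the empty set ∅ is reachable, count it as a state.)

7

Start state of the DFA: {0}.
{0} --a--> {0,2}  [new]
{0} --b--> {0,1}  [new]
{0} --c--> {0,4}  [new]
{0,2} --a--> {0,1,2,4}  [new]
{0,2} --b--> {0,1,2,3,4}  [new]
{0,2} --c--> {0,1,2,3,4}  [seen]
{0,1} --a--> {0,2,3,4}  [new]
{0,1} --b--> {0,1,2,3,4}  [seen]
{0,1} --c--> {0,1,2,3,4}  [seen]
{0,4} --a--> {0,1,2,3,4}  [seen]
{0,4} --b--> {0,1}  [seen]
{0,4} --c--> {0,2,3,4}  [seen]
{0,1,2,4} --a--> {0,1,2,3,4}  [seen]
{0,1,2,4} --b--> {0,1,2,3,4}  [seen]
{0,1,2,4} --c--> {0,1,2,3,4}  [seen]
{0,1,2,3,4} --a--> {0,1,2,3,4}  [seen]
{0,1,2,3,4} --b--> {0,1,2,3,4}  [seen]
{0,1,2,3,4} --c--> {0,1,2,3,4}  [seen]
{0,2,3,4} --a--> {0,1,2,3,4}  [seen]
{0,2,3,4} --b--> {0,1,2,3,4}  [seen]
{0,2,3,4} --c--> {0,1,2,3,4}  [seen]
Reachable DFA states: {0}, {0,2}, {0,1}, {0,4}, {0,1,2,4}, {0,1,2,3,4}, {0,2,3,4}.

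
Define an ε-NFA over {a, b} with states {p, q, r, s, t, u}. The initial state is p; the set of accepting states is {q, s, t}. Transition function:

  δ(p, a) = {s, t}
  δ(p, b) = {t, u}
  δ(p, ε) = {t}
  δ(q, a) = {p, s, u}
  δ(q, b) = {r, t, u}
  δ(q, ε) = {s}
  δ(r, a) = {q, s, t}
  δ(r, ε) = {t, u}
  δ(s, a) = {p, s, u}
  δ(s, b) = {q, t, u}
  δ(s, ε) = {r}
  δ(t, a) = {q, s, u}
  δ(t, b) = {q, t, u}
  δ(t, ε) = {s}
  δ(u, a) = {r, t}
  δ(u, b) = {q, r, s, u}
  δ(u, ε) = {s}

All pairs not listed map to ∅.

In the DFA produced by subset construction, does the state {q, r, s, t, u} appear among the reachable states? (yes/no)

Start state of the DFA: {p, r, s, t, u} (ε-closure of the NFA start).
{p, r, s, t, u} --a--> {p, q, r, s, t, u}  [new]
{p, r, s, t, u} --b--> {q, r, s, t, u}  [new]
{p, q, r, s, t, u} --a--> {p, q, r, s, t, u}  [seen]
{p, q, r, s, t, u} --b--> {q, r, s, t, u}  [seen]
{q, r, s, t, u} --a--> {p, q, r, s, t, u}  [seen]
{q, r, s, t, u} --b--> {q, r, s, t, u}  [seen]
Reachable DFA states: {p, r, s, t, u}, {p, q, r, s, t, u}, {q, r, s, t, u}.
{q, r, s, t, u} is among them.

yes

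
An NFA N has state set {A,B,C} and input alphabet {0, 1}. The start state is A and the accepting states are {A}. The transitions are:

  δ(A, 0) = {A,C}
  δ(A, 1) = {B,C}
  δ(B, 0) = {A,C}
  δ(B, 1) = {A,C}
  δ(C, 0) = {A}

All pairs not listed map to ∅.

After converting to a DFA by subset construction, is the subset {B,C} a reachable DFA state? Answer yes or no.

Start state of the DFA: {A}.
{A} --0--> {A,C}  [new]
{A} --1--> {B,C}  [new]
{A,C} --0--> {A,C}  [seen]
{A,C} --1--> {B,C}  [seen]
{B,C} --0--> {A,C}  [seen]
{B,C} --1--> {A,C}  [seen]
Reachable DFA states: {A}, {A,C}, {B,C}.
{B,C} is among them.

yes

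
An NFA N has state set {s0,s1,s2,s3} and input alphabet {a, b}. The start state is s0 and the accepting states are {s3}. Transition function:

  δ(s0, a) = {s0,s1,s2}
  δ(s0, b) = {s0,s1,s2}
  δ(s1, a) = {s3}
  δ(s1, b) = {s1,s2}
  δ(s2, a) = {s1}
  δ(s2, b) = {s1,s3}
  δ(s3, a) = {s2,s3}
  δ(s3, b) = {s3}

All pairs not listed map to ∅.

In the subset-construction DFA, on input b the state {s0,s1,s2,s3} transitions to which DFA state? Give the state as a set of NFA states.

{s0,s1,s2,s3}

δ(s0,b) = {s0,s1,s2}; δ(s1,b) = {s1,s2}; δ(s2,b) = {s1,s3}; δ(s3,b) = {s3}.
Union: {s0,s1,s2,s3}.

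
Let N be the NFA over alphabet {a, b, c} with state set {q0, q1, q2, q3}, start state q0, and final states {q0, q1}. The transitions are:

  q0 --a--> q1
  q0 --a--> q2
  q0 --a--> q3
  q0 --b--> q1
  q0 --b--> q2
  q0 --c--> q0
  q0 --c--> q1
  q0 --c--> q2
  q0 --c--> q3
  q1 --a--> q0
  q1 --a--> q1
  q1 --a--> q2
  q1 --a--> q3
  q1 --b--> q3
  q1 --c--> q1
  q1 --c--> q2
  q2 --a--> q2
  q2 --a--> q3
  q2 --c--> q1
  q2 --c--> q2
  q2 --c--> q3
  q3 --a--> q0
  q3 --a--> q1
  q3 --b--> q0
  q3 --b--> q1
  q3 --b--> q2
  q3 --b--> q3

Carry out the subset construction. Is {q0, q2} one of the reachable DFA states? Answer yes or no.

Start state of the DFA: {q0}.
{q0} --a--> {q1, q2, q3}  [new]
{q0} --b--> {q1, q2}  [new]
{q0} --c--> {q0, q1, q2, q3}  [new]
{q1, q2, q3} --a--> {q0, q1, q2, q3}  [seen]
{q1, q2, q3} --b--> {q0, q1, q2, q3}  [seen]
{q1, q2, q3} --c--> {q1, q2, q3}  [seen]
{q1, q2} --a--> {q0, q1, q2, q3}  [seen]
{q1, q2} --b--> {q3}  [new]
{q1, q2} --c--> {q1, q2, q3}  [seen]
{q0, q1, q2, q3} --a--> {q0, q1, q2, q3}  [seen]
{q0, q1, q2, q3} --b--> {q0, q1, q2, q3}  [seen]
{q0, q1, q2, q3} --c--> {q0, q1, q2, q3}  [seen]
{q3} --a--> {q0, q1}  [new]
{q3} --b--> {q0, q1, q2, q3}  [seen]
{q3} --c--> ∅  [new]
{q0, q1} --a--> {q0, q1, q2, q3}  [seen]
{q0, q1} --b--> {q1, q2, q3}  [seen]
{q0, q1} --c--> {q0, q1, q2, q3}  [seen]
∅ --a--> ∅  [seen]
∅ --b--> ∅  [seen]
∅ --c--> ∅  [seen]
Reachable DFA states: {q0}, {q1, q2, q3}, {q1, q2}, {q0, q1, q2, q3}, {q3}, {q0, q1}, ∅.
{q0, q2} is not among them.

no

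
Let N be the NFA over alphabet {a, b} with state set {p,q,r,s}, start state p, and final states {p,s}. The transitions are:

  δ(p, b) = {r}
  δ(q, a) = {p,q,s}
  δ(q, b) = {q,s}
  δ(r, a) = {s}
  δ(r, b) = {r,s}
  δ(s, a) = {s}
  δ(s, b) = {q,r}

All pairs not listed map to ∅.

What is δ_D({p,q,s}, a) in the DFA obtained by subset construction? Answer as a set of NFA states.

{p,q,s}

δ(p,a) = ∅; δ(q,a) = {p,q,s}; δ(s,a) = {s}.
Union: {p,q,s}.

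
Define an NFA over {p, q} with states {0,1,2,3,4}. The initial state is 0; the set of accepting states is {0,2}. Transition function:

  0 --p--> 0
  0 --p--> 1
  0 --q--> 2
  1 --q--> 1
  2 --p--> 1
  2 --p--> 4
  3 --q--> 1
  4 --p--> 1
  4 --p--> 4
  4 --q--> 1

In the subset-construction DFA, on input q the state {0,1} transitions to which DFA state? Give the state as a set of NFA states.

{1,2}

δ(0,q) = {2}; δ(1,q) = {1}.
Union: {1,2}.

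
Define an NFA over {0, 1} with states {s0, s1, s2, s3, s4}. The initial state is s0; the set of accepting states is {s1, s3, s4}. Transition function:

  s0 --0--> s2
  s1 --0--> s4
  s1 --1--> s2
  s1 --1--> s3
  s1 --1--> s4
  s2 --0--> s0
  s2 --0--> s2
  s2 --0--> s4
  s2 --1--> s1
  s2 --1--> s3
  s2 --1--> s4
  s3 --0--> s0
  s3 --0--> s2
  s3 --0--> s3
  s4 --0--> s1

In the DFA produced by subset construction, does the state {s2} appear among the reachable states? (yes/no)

Start state of the DFA: {s0}.
{s0} --0--> {s2}  [new]
{s0} --1--> ∅  [new]
{s2} --0--> {s0, s2, s4}  [new]
{s2} --1--> {s1, s3, s4}  [new]
∅ --0--> ∅  [seen]
∅ --1--> ∅  [seen]
{s0, s2, s4} --0--> {s0, s1, s2, s4}  [new]
{s0, s2, s4} --1--> {s1, s3, s4}  [seen]
{s1, s3, s4} --0--> {s0, s1, s2, s3, s4}  [new]
{s1, s3, s4} --1--> {s2, s3, s4}  [new]
{s0, s1, s2, s4} --0--> {s0, s1, s2, s4}  [seen]
{s0, s1, s2, s4} --1--> {s1, s2, s3, s4}  [new]
{s0, s1, s2, s3, s4} --0--> {s0, s1, s2, s3, s4}  [seen]
{s0, s1, s2, s3, s4} --1--> {s1, s2, s3, s4}  [seen]
{s2, s3, s4} --0--> {s0, s1, s2, s3, s4}  [seen]
{s2, s3, s4} --1--> {s1, s3, s4}  [seen]
{s1, s2, s3, s4} --0--> {s0, s1, s2, s3, s4}  [seen]
{s1, s2, s3, s4} --1--> {s1, s2, s3, s4}  [seen]
Reachable DFA states: {s0}, {s2}, ∅, {s0, s2, s4}, {s1, s3, s4}, {s0, s1, s2, s4}, {s0, s1, s2, s3, s4}, {s2, s3, s4}, {s1, s2, s3, s4}.
{s2} is among them.

yes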